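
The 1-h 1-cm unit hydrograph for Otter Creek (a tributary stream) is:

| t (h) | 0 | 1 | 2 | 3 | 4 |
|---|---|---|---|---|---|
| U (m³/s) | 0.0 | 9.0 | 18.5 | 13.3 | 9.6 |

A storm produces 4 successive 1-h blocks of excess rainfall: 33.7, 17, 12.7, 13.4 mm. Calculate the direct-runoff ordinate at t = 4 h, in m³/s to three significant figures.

Q ≈ 90.5 m³/s

By discrete convolution, Q_j = Σ (P_i / 10 mm) · U_{j−i}.
At t = 4 h (j=4): Q = (33.7/10)·9.6 + (17/10)·13.3 + (12.7/10)·18.5 + (13.4/10)·9.0 = 90.5 m³/s.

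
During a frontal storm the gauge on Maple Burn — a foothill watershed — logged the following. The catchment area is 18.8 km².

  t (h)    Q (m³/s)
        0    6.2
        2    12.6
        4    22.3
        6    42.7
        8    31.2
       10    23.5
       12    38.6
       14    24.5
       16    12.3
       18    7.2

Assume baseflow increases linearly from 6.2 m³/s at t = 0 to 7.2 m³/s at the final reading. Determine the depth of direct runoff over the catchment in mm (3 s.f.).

Direct runoff: 0.00, 6.29, 15.88, 36.17, 24.56, 16.74, 31.73, 17.52, 5.21, 0.00 m³/s; ΣQ_DR = 154.1 m³/s.
V = ΣQ_DR · Δt = 154.1 × 7200 s = 1.110 × 10^6 m³.
Over A = 18.8 km², depth = V / A = 59.0 mm.

d ≈ 59.0 mm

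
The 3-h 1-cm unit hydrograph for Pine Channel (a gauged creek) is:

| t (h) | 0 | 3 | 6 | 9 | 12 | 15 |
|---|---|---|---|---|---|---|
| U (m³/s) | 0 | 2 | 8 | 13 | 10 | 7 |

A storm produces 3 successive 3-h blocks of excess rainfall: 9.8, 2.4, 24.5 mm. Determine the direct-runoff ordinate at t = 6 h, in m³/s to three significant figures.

Q ≈ 8.32 m³/s

By discrete convolution, Q_j = Σ (P_i / 10 mm) · U_{j−i}.
At t = 6 h (j=2): Q = (9.8/10)·8 + (2.4/10)·2 + (24.5/10)·0 = 8.32 m³/s.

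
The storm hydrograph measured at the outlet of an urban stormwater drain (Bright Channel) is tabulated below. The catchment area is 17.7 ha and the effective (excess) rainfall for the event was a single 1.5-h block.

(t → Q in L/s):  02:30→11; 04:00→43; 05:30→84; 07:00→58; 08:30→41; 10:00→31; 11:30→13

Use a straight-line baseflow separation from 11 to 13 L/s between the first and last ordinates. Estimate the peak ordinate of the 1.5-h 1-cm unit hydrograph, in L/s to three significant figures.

U_p ≈ 120 L/s

Direct runoff: 0.00, 31.67, 72.33, 46.00, 28.67, 18.33, 0.00 L/s; ΣQ_DR = 197.0 L/s, peak = 72.33 L/s.
Runoff depth d = ΣQ_DR·Δt / A = 197.0 × 5400 / (17.7 ha) = 6.010 mm.
The 1-cm UH is the DRH scaled by (10 mm)/d, so U_p = 72.33 × 10/6.010 = 120 L/s.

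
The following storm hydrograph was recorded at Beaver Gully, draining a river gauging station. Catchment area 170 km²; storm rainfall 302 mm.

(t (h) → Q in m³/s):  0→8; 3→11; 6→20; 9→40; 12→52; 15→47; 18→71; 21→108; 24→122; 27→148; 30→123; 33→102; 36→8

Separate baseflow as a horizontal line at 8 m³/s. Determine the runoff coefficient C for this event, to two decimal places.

C ≈ 0.16

ΣQ_DR = 756.0 m³/s; V = ΣQ_DR·Δt = 8.165 × 10^6 m³.
Runoff depth d = V / A = 48.03 mm.
C = d / P = 48.03 / 302 = 0.16.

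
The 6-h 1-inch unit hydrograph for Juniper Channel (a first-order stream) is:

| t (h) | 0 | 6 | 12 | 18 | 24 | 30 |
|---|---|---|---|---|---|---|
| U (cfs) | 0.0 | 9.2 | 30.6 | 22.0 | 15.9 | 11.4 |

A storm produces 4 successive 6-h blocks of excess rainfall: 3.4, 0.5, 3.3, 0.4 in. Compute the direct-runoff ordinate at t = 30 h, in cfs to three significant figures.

By discrete convolution, Q_j = Σ (P_i / 1 in) · U_{j−i}.
At t = 30 h (j=5): Q = (3.4/1)·11.4 + (0.5/1)·15.9 + (3.3/1)·22.0 + (0.4/1)·30.6 = 132 cfs.

Q ≈ 132 cfs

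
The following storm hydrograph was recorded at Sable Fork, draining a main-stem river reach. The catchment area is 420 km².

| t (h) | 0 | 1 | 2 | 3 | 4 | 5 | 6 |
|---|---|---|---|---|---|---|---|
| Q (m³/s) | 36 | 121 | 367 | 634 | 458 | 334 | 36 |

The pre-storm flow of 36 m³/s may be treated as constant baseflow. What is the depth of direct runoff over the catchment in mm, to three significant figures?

Direct runoff: 0.0, 85.0, 331.0, 598.0, 422.0, 298.0, 0.0 m³/s; ΣQ_DR = 1734 m³/s.
V = ΣQ_DR · Δt = 1734 × 3600 s = 6.242 × 10^6 m³.
Over A = 420 km², depth = V / A = 14.9 mm.

d ≈ 14.9 mm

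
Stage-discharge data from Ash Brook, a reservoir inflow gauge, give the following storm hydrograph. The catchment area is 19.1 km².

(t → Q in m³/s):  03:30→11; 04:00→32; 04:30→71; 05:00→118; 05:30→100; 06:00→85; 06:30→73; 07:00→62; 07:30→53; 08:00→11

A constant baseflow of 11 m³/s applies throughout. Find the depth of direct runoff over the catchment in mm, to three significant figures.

d ≈ 47.7 mm

Direct runoff: 0.0, 21.0, 60.0, 107.0, 89.0, 74.0, 62.0, 51.0, 42.0, 0.0 m³/s; ΣQ_DR = 506.0 m³/s.
V = ΣQ_DR · Δt = 506.0 × 1800 s = 9.108 × 10^5 m³.
Over A = 19.1 km², depth = V / A = 47.7 mm.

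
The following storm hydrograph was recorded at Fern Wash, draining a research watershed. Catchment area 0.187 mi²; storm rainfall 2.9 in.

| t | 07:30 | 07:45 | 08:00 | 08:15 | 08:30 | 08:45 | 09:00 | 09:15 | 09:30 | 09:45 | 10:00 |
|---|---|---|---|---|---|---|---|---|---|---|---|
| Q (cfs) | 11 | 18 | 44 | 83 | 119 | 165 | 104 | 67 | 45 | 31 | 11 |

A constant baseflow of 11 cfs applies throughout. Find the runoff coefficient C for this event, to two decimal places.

C ≈ 0.41

ΣQ_DR = 577.0 cfs; V = ΣQ_DR·Δt = 5.193 × 10^5 ft³.
Runoff depth d = V / A = 1.195 in.
C = d / P = 1.195 / 2.9 = 0.41.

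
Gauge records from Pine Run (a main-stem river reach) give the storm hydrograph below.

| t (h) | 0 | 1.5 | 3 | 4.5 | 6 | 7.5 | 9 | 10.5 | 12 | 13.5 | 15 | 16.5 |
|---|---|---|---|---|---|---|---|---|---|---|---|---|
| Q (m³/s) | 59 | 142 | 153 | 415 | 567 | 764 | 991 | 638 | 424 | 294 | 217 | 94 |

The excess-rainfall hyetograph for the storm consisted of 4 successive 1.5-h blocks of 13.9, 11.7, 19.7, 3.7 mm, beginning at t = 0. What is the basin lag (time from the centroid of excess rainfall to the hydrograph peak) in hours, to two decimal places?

t_L ≈ 6.35 h

Centroid of excess rainfall: t_c = Σ P_i·t̄_i / ΣP_i = 2.6541 h (block centres at 0.75, 2.25, 3.75, 5.25 h).
Hydrograph peak occurs at t = 9 h, so basin lag t_L = 9 − 2.6541 = 6.35 h.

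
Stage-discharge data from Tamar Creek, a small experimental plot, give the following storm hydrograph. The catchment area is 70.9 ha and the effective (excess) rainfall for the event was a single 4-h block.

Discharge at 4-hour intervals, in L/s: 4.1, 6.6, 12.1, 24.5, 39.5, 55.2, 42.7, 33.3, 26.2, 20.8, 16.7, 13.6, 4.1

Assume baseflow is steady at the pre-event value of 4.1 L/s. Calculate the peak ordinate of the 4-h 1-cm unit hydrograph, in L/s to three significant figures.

U_p ≈ 102 L/s

Direct runoff: 0.0, 2.5, 8.0, 20.4, 35.4, 51.1, 38.6, 29.2, 22.1, 16.7, 12.6, 9.5, 0.0 L/s; ΣQ_DR = 246.1 L/s, peak = 51.1 L/s.
Runoff depth d = ΣQ_DR·Δt / A = 246.1 × 14400 / (70.9 ha) = 4.998 mm.
The 1-cm UH is the DRH scaled by (10 mm)/d, so U_p = 51.1 × 10/4.998 = 102 L/s.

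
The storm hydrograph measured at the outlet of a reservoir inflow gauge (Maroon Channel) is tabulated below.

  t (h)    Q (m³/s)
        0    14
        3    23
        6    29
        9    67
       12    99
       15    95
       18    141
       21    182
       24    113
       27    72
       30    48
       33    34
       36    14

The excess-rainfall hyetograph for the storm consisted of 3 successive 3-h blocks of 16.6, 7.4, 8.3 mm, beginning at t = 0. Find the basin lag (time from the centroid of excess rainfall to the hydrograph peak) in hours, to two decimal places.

Centroid of excess rainfall: t_c = Σ P_i·t̄_i / ΣP_i = 3.7291 h (block centres at 1.5, 4.5, 7.5 h).
Hydrograph peak occurs at t = 21 h, so basin lag t_L = 21 − 3.7291 = 17.27 h.

t_L ≈ 17.27 h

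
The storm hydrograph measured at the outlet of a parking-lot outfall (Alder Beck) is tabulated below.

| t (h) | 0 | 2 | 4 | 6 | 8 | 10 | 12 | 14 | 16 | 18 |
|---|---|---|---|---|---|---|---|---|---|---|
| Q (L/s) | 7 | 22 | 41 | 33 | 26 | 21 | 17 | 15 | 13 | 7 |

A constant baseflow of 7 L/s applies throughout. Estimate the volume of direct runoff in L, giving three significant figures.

Direct-runoff ordinates (Q − Q_b): 0.0, 15.0, 34.0, 26.0, 19.0, 14.0, 10.0, 8.0, 6.0, 0.0 L/s.
ΣQ_DR = 132.0 L/s.
With Δt = 2 h = 7200 s, V = ΣQ_DR · Δt = 132.0 × 7200 = 9.50 × 10^5 L.

V ≈ 9.50 × 10^5 L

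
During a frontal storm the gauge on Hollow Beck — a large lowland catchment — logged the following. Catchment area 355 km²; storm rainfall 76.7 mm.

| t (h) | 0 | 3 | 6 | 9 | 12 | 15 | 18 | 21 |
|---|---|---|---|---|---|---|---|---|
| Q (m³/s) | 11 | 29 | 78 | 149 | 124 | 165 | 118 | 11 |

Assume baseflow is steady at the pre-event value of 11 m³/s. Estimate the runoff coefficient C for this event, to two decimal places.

ΣQ_DR = 597.0 m³/s; V = ΣQ_DR·Δt = 6.448 × 10^6 m³.
Runoff depth d = V / A = 18.16 mm.
C = d / P = 18.16 / 76.7 = 0.24.

C ≈ 0.24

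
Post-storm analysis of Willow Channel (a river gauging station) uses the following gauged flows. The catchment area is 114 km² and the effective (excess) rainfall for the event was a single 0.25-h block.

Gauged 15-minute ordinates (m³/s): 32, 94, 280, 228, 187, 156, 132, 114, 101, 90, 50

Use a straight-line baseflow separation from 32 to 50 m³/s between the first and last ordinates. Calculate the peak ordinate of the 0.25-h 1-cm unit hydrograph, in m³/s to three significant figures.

Direct runoff: 0.00, 60.20, 244.40, 190.60, 147.80, 115.00, 89.20, 69.40, 54.60, 41.80, 0.00 m³/s; ΣQ_DR = 1013 m³/s, peak = 244.40 m³/s.
Runoff depth d = ΣQ_DR·Δt / A = 1013 × 900 / (114 km²) = 7.997 mm.
The 1-cm UH is the DRH scaled by (10 mm)/d, so U_p = 244.40 × 10/7.997 = 306 m³/s.

U_p ≈ 306 m³/s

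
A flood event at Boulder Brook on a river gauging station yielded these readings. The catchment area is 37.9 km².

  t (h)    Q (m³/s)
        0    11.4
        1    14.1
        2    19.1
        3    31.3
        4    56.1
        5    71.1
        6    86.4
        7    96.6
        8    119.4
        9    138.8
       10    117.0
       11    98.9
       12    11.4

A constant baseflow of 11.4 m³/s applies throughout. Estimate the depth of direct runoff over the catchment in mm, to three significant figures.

d ≈ 68.7 mm

Direct runoff: 0.0, 2.7, 7.7, 19.9, 44.7, 59.7, 75.0, 85.2, 108.0, 127.4, 105.6, 87.5, 0.0 m³/s; ΣQ_DR = 723.4 m³/s.
V = ΣQ_DR · Δt = 723.4 × 3600 s = 2.604 × 10^6 m³.
Over A = 37.9 km², depth = V / A = 68.7 mm.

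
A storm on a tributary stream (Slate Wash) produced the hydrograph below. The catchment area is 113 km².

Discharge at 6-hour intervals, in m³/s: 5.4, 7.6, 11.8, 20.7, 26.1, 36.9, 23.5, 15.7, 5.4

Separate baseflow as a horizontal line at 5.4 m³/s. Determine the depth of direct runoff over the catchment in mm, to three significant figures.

d ≈ 20.0 mm

Direct runoff: 0.0, 2.2, 6.4, 15.3, 20.7, 31.5, 18.1, 10.3, 0.0 m³/s; ΣQ_DR = 104.5 m³/s.
V = ΣQ_DR · Δt = 104.5 × 21600 s = 2.257 × 10^6 m³.
Over A = 113 km², depth = V / A = 20.0 mm.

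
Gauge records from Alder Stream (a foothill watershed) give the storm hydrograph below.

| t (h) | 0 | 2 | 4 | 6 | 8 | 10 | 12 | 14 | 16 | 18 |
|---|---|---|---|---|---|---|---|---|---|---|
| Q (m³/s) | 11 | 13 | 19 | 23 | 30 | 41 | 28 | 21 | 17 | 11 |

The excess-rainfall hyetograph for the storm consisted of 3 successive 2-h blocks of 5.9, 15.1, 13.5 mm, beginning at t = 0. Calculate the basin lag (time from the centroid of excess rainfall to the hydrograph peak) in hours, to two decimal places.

t_L ≈ 6.56 h

Centroid of excess rainfall: t_c = Σ P_i·t̄_i / ΣP_i = 3.4406 h (block centres at 1, 3, 5 h).
Hydrograph peak occurs at t = 10 h, so basin lag t_L = 10 − 3.4406 = 6.56 h.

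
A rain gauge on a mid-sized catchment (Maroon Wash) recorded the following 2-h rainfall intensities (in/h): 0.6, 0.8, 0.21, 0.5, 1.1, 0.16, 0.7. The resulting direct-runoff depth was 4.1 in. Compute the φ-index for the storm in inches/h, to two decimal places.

φ ≈ 0.33 in/h

Only the 5 blocks with intensity above φ contribute runoff: 0.6, 0.8, 0.5, 1.1, 0.7 in/h.
Σ(I−φ)·Δt = d  ⇒  (0.6+0.8+0.5+1.1+0.7 − 5φ)·2 = 4.1
φ = (3.700 − 4.1/2) / 5 = 0.33 in/h.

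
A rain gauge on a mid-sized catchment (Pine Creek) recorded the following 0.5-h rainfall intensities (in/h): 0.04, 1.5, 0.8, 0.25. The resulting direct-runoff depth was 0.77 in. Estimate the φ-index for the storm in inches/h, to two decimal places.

φ ≈ 0.38 in/h

Only the 2 blocks with intensity above φ contribute runoff: 1.5, 0.8 in/h.
Σ(I−φ)·Δt = d  ⇒  (1.5+0.8 − 2φ)·0.5 = 0.77
φ = (2.300 − 0.77/0.5) / 2 = 0.38 in/h.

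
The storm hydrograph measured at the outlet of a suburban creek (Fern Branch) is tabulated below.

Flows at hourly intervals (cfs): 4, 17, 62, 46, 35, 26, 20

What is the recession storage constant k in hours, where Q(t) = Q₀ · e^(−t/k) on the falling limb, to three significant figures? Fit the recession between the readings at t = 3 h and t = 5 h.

k ≈ 3.51 h

On the falling limb, Q drops from 46 to 26 cfs between t = 3 h and t = 5 h (Δt = 2 h).
k = −Δt / ln(Q₂/Q₁) = −2 / ln(26/46) = 3.51 h.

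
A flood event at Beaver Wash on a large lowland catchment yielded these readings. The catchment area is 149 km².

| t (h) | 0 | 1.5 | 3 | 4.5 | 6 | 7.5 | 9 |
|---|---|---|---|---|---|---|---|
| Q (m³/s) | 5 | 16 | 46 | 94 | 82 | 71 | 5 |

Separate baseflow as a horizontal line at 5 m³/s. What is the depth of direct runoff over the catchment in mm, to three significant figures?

d ≈ 10.3 mm

Direct runoff: 0.0, 11.0, 41.0, 89.0, 77.0, 66.0, 0.0 m³/s; ΣQ_DR = 284.0 m³/s.
V = ΣQ_DR · Δt = 284.0 × 5400 s = 1.534 × 10^6 m³.
Over A = 149 km², depth = V / A = 10.3 mm.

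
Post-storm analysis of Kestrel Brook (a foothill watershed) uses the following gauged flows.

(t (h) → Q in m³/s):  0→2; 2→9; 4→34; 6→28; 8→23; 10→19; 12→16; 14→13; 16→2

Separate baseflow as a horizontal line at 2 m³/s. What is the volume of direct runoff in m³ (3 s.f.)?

V ≈ 9.22 × 10^5 m³

Direct-runoff ordinates (Q − Q_b): 0.0, 7.0, 32.0, 26.0, 21.0, 17.0, 14.0, 11.0, 0.0 m³/s.
ΣQ_DR = 128.0 m³/s.
With Δt = 2 h = 7200 s, V = ΣQ_DR · Δt = 128.0 × 7200 = 9.22 × 10^5 m³.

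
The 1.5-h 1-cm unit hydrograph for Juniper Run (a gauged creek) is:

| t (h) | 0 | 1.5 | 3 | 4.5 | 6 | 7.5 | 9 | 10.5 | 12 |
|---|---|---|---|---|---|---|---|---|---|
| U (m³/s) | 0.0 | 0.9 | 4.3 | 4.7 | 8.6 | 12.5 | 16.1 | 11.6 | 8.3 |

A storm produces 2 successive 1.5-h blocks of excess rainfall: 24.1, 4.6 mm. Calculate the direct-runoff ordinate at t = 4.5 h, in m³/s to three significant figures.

By discrete convolution, Q_j = Σ (P_i / 10 mm) · U_{j−i}.
At t = 4.5 h (j=3): Q = (24.1/10)·4.7 + (4.6/10)·4.3 = 13.3 m³/s.

Q ≈ 13.3 m³/s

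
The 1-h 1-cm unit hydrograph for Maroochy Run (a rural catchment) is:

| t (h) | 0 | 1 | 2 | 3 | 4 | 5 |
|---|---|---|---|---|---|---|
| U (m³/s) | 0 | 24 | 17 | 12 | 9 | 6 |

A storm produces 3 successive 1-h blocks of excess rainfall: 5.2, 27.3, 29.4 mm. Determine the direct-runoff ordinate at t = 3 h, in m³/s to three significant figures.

Q ≈ 123 m³/s

By discrete convolution, Q_j = Σ (P_i / 10 mm) · U_{j−i}.
At t = 3 h (j=3): Q = (5.2/10)·12 + (27.3/10)·17 + (29.4/10)·24 = 123 m³/s.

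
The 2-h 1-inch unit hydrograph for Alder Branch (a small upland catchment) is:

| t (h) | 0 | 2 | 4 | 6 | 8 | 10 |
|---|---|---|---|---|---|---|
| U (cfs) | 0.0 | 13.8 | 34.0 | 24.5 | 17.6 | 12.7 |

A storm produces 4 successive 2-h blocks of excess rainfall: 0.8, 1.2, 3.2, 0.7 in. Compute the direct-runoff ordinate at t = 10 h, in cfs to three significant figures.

By discrete convolution, Q_j = Σ (P_i / 1 in) · U_{j−i}.
At t = 10 h (j=5): Q = (0.8/1)·12.7 + (1.2/1)·17.6 + (3.2/1)·24.5 + (0.7/1)·34.0 = 133 cfs.

Q ≈ 133 cfs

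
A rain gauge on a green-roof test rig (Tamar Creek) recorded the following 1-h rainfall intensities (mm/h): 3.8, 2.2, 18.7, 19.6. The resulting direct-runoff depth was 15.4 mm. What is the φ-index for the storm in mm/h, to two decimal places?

Only the 2 blocks with intensity above φ contribute runoff: 18.7, 19.6 mm/h.
Σ(I−φ)·Δt = d  ⇒  (18.7+19.6 − 2φ)·1 = 15.4
φ = (38.30 − 15.4/1) / 2 = 11.45 mm/h.

φ ≈ 11.45 mm/h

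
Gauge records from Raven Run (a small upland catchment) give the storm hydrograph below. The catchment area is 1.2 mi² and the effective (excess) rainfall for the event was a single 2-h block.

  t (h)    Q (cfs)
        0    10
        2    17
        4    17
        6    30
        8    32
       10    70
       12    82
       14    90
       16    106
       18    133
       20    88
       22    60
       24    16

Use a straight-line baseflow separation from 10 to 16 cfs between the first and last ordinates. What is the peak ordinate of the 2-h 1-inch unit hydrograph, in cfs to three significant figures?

U_p ≈ 78.8 cfs

Direct runoff: 0.00, 6.50, 6.00, 18.50, 20.00, 57.50, 69.00, 76.50, 92.00, 118.50, 73.00, 44.50, 0.00 cfs; ΣQ_DR = 582.0 cfs, peak = 118.50 cfs.
Runoff depth d = ΣQ_DR·Δt / A = 582.0 × 7200 / (1.2 mi²) = 1.503 in.
The 1-inch UH is the DRH scaled by (1 in)/d, so U_p = 118.50 × 1/1.503 = 78.8 cfs.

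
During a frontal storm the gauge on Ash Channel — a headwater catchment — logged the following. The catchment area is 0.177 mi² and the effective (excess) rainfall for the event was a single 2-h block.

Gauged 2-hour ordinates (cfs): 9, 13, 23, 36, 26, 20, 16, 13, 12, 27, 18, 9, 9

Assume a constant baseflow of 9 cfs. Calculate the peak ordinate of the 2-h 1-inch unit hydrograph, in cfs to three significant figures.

U_p ≈ 13.5 cfs

Direct runoff: 0.0, 4.0, 14.0, 27.0, 17.0, 11.0, 7.0, 4.0, 3.0, 18.0, 9.0, 0.0, 0.0 cfs; ΣQ_DR = 114.0 cfs, peak = 27.0 cfs.
Runoff depth d = ΣQ_DR·Δt / A = 114.0 × 7200 / (0.177 mi²) = 1.996 in.
The 1-inch UH is the DRH scaled by (1 in)/d, so U_p = 27.0 × 1/1.996 = 13.5 cfs.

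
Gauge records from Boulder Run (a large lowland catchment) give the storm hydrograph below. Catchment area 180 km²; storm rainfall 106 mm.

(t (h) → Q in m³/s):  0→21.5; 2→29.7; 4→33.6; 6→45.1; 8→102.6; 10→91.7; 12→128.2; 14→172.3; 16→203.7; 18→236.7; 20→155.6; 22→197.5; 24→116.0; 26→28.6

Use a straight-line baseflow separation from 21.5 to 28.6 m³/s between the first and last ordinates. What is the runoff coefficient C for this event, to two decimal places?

C ≈ 0.46

ΣQ_DR = 1212 m³/s; V = ΣQ_DR·Δt = 8.727 × 10^6 m³.
Runoff depth d = V / A = 48.48 mm.
C = d / P = 48.48 / 106 = 0.46.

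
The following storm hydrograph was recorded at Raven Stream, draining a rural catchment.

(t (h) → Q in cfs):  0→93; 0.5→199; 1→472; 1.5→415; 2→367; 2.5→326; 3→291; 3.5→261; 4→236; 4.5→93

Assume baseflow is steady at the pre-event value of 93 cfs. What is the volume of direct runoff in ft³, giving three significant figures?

Direct-runoff ordinates (Q − Q_b): 0.0, 106.0, 379.0, 322.0, 274.0, 233.0, 198.0, 168.0, 143.0, 0.0 cfs.
ΣQ_DR = 1823 cfs.
With Δt = 0.5 h = 1800 s, V = ΣQ_DR · Δt = 1823 × 1800 = 3.28 × 10^6 ft³.

V ≈ 3.28 × 10^6 ft³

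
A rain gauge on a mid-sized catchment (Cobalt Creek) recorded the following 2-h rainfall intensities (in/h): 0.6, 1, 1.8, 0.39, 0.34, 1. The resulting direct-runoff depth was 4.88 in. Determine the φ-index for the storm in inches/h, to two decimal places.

Only the 4 blocks with intensity above φ contribute runoff: 0.6, 1, 1.8, 1 in/h.
Σ(I−φ)·Δt = d  ⇒  (0.6+1+1.8+1 − 4φ)·2 = 4.88
φ = (4.400 − 4.88/2) / 4 = 0.49 in/h.

φ ≈ 0.49 in/h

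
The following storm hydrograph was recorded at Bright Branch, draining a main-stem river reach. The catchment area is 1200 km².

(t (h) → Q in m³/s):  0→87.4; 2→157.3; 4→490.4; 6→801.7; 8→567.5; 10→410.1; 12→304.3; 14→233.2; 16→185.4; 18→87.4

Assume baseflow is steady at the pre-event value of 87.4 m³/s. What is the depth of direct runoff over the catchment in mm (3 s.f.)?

Direct runoff: 0.0, 69.9, 403.0, 714.3, 480.1, 322.7, 216.9, 145.8, 98.0, 0.0 m³/s; ΣQ_DR = 2451 m³/s.
V = ΣQ_DR · Δt = 2451 × 7200 s = 1.765 × 10^7 m³.
Over A = 1200 km², depth = V / A = 14.7 mm.

d ≈ 14.7 mm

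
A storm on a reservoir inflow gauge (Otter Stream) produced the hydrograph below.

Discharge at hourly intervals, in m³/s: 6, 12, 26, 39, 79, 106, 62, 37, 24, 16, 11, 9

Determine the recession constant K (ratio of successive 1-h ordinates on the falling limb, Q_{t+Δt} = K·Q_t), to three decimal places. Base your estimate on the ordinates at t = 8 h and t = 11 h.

K ≈ 0.721

Using the recession-limb readings at t = 8 h and t = 11 h: Q falls from 24 to 9 m³/s over 3 intervals.
K = (Q₂/Q₁)^(1/3) = (9/24)^(1/3) = 0.721.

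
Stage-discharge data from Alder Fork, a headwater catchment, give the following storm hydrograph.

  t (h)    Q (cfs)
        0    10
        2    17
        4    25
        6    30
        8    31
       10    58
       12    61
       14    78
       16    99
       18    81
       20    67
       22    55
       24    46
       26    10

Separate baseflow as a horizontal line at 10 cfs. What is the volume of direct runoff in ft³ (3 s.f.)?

V ≈ 3.80 × 10^6 ft³

Direct-runoff ordinates (Q − Q_b): 0.0, 7.0, 15.0, 20.0, 21.0, 48.0, 51.0, 68.0, 89.0, 71.0, 57.0, 45.0, 36.0, 0.0 cfs.
ΣQ_DR = 528.0 cfs.
With Δt = 2 h = 7200 s, V = ΣQ_DR · Δt = 528.0 × 7200 = 3.80 × 10^6 ft³.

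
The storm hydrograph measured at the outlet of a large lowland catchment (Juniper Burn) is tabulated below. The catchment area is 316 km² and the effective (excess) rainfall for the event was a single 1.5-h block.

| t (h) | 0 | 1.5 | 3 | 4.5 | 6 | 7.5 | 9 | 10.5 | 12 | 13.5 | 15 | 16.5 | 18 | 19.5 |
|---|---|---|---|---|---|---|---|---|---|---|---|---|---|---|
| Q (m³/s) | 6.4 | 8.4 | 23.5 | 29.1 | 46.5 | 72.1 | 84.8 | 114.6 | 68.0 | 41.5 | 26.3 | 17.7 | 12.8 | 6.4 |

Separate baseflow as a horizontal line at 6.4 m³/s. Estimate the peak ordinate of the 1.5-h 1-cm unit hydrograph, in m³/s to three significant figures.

Direct runoff: 0.0, 2.0, 17.1, 22.7, 40.1, 65.7, 78.4, 108.2, 61.6, 35.1, 19.9, 11.3, 6.4, 0.0 m³/s; ΣQ_DR = 468.5 m³/s, peak = 108.2 m³/s.
Runoff depth d = ΣQ_DR·Δt / A = 468.5 × 5400 / (316 km²) = 8.006 mm.
The 1-cm UH is the DRH scaled by (10 mm)/d, so U_p = 108.2 × 10/8.006 = 135 m³/s.

U_p ≈ 135 m³/s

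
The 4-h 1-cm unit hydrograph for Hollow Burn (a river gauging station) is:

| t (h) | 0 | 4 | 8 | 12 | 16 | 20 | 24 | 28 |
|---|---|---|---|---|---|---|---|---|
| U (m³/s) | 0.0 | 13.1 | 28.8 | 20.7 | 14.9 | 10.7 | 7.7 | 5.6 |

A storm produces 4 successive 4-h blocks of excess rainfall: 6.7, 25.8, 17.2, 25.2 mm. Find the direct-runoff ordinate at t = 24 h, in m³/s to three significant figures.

Q ≈ 111 m³/s

By discrete convolution, Q_j = Σ (P_i / 10 mm) · U_{j−i}.
At t = 24 h (j=6): Q = (6.7/10)·7.7 + (25.8/10)·10.7 + (17.2/10)·14.9 + (25.2/10)·20.7 = 111 m³/s.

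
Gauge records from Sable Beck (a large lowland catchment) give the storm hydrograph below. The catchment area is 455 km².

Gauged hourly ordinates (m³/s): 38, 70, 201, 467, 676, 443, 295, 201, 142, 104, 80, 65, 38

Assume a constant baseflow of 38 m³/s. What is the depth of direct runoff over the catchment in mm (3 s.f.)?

d ≈ 18.4 mm

Direct runoff: 0.0, 32.0, 163.0, 429.0, 638.0, 405.0, 257.0, 163.0, 104.0, 66.0, 42.0, 27.0, 0.0 m³/s; ΣQ_DR = 2326 m³/s.
V = ΣQ_DR · Δt = 2326 × 3600 s = 8.374 × 10^6 m³.
Over A = 455 km², depth = V / A = 18.4 mm.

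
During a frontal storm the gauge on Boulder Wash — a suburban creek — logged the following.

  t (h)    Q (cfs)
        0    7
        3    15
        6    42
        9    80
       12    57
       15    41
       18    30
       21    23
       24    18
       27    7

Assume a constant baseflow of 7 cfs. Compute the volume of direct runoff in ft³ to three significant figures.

V ≈ 2.70 × 10^6 ft³

Direct-runoff ordinates (Q − Q_b): 0.0, 8.0, 35.0, 73.0, 50.0, 34.0, 23.0, 16.0, 11.0, 0.0 cfs.
ΣQ_DR = 250.0 cfs.
With Δt = 3 h = 10800 s, V = ΣQ_DR · Δt = 250.0 × 10800 = 2.70 × 10^6 ft³.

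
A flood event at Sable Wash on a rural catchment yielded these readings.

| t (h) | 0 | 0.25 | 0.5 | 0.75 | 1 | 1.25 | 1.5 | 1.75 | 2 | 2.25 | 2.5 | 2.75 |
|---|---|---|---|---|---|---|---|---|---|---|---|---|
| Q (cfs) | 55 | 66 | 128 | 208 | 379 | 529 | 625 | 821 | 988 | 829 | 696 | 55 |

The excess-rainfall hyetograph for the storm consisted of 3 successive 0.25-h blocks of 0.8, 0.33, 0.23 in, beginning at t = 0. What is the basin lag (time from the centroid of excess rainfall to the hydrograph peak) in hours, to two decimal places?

t_L ≈ 1.73 h

Centroid of excess rainfall: t_c = Σ P_i·t̄_i / ΣP_i = 0.2702 h (block centres at 0.125, 0.375, 0.625 h).
Hydrograph peak occurs at t = 2 h, so basin lag t_L = 2 − 0.2702 = 1.73 h.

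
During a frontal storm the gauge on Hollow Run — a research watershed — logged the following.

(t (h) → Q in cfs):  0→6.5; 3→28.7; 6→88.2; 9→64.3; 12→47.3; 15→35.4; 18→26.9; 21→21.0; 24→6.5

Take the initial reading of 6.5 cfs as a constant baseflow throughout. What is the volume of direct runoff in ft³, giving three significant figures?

V ≈ 2.88 × 10^6 ft³

Direct-runoff ordinates (Q − Q_b): 0.0, 22.2, 81.7, 57.8, 40.8, 28.9, 20.4, 14.5, 0.0 cfs.
ΣQ_DR = 266.3 cfs.
With Δt = 3 h = 10800 s, V = ΣQ_DR · Δt = 266.3 × 10800 = 2.88 × 10^6 ft³.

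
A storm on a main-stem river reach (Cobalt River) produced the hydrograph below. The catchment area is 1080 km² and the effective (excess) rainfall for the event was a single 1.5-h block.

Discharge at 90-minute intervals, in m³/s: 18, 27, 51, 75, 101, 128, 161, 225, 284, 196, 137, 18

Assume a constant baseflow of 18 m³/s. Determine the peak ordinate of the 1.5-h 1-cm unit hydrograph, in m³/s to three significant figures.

Direct runoff: 0.0, 9.0, 33.0, 57.0, 83.0, 110.0, 143.0, 207.0, 266.0, 178.0, 119.0, 0.0 m³/s; ΣQ_DR = 1205 m³/s, peak = 266.0 m³/s.
Runoff depth d = ΣQ_DR·Δt / A = 1205 × 5400 / (1080 km²) = 6.025 mm.
The 1-cm UH is the DRH scaled by (10 mm)/d, so U_p = 266.0 × 10/6.025 = 441 m³/s.

U_p ≈ 441 m³/s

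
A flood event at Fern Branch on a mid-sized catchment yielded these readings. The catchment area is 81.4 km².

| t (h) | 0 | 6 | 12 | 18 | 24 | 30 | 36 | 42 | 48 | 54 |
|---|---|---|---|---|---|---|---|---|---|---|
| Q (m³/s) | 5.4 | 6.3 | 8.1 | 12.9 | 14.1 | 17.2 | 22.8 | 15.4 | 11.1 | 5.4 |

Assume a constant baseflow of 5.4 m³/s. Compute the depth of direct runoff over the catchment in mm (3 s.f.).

Direct runoff: 0.0, 0.9, 2.7, 7.5, 8.7, 11.8, 17.4, 10.0, 5.7, 0.0 m³/s; ΣQ_DR = 64.70 m³/s.
V = ΣQ_DR · Δt = 64.70 × 21600 s = 1.398 × 10^6 m³.
Over A = 81.4 km², depth = V / A = 17.2 mm.

d ≈ 17.2 mm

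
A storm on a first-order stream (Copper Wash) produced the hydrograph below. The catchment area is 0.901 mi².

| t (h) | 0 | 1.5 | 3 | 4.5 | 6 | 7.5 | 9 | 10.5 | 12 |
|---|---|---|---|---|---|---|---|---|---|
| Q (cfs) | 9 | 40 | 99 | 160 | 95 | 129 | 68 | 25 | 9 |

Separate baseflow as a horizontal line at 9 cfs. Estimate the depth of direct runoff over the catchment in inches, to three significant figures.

d ≈ 1.43 in

Direct runoff: 0.0, 31.0, 90.0, 151.0, 86.0, 120.0, 59.0, 16.0, 0.0 cfs; ΣQ_DR = 553.0 cfs.
V = ΣQ_DR · Δt = 553.0 × 5400 s = 2.986 × 10^6 ft³.
Over A = 0.901 mi², depth = V / A = 1.43 in.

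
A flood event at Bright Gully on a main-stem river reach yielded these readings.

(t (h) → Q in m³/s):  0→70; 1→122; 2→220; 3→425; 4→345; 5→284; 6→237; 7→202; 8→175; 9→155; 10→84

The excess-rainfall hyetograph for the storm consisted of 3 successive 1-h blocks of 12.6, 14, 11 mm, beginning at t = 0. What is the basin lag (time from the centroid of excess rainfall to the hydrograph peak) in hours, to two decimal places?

Centroid of excess rainfall: t_c = Σ P_i·t̄_i / ΣP_i = 1.4574 h (block centres at 0.5, 1.5, 2.5 h).
Hydrograph peak occurs at t = 3 h, so basin lag t_L = 3 − 1.4574 = 1.54 h.

t_L ≈ 1.54 h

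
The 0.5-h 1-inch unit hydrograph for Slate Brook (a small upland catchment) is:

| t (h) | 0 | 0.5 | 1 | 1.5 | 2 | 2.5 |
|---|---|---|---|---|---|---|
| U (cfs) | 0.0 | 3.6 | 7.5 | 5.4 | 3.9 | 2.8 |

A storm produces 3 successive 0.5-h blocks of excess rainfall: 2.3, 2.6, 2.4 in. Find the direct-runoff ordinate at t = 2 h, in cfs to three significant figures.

Q ≈ 41.0 cfs

By discrete convolution, Q_j = Σ (P_i / 1 in) · U_{j−i}.
At t = 2 h (j=4): Q = (2.3/1)·3.9 + (2.6/1)·5.4 + (2.4/1)·7.5 = 41.0 cfs.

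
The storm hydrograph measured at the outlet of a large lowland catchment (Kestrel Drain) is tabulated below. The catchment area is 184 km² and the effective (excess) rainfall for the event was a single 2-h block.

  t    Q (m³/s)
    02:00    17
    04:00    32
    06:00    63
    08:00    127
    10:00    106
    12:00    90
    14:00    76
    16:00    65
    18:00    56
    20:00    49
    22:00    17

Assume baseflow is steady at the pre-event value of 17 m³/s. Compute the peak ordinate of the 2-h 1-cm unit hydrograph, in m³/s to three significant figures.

U_p ≈ 55.0 m³/s

Direct runoff: 0.0, 15.0, 46.0, 110.0, 89.0, 73.0, 59.0, 48.0, 39.0, 32.0, 0.0 m³/s; ΣQ_DR = 511.0 m³/s, peak = 110.0 m³/s.
Runoff depth d = ΣQ_DR·Δt / A = 511.0 × 7200 / (184 km²) = 20.00 mm.
The 1-cm UH is the DRH scaled by (10 mm)/d, so U_p = 110.0 × 10/20.00 = 55.0 m³/s.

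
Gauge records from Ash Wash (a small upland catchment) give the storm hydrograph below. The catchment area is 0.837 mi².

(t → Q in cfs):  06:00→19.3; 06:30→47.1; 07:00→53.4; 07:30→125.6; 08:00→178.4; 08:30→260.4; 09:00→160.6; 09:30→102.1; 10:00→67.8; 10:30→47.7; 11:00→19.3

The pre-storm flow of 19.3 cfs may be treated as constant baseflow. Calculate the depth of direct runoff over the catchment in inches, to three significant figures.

d ≈ 0.805 in

Direct runoff: 0.0, 27.8, 34.1, 106.3, 159.1, 241.1, 141.3, 82.8, 48.5, 28.4, 0.0 cfs; ΣQ_DR = 869.4 cfs.
V = ΣQ_DR · Δt = 869.4 × 1800 s = 1.565 × 10^6 ft³.
Over A = 0.837 mi², depth = V / A = 0.805 in.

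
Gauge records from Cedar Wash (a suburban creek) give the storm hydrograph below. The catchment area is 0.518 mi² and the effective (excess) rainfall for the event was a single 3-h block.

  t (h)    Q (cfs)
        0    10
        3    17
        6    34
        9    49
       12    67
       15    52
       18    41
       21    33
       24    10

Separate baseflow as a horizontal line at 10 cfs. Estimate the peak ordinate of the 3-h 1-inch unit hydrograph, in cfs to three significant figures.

U_p ≈ 28.5 cfs

Direct runoff: 0.0, 7.0, 24.0, 39.0, 57.0, 42.0, 31.0, 23.0, 0.0 cfs; ΣQ_DR = 223.0 cfs, peak = 57.0 cfs.
Runoff depth d = ΣQ_DR·Δt / A = 223.0 × 10800 / (0.518 mi²) = 2.001 in.
The 1-inch UH is the DRH scaled by (1 in)/d, so U_p = 57.0 × 1/2.001 = 28.5 cfs.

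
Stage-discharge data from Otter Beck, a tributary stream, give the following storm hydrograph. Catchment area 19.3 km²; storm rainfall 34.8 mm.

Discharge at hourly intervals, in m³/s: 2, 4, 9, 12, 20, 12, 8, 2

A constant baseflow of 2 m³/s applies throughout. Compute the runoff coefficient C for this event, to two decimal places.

C ≈ 0.28

ΣQ_DR = 53.00 m³/s; V = ΣQ_DR·Δt = 1.908 × 10^5 m³.
Runoff depth d = V / A = 9.886 mm.
C = d / P = 9.886 / 34.8 = 0.28.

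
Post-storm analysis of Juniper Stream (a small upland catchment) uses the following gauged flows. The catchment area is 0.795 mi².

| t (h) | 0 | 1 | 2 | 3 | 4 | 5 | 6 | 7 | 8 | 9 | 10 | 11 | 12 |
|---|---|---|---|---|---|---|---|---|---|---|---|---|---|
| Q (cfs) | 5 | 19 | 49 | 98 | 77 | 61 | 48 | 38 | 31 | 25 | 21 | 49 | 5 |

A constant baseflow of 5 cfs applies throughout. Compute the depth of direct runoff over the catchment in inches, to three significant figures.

Direct runoff: 0.0, 14.0, 44.0, 93.0, 72.0, 56.0, 43.0, 33.0, 26.0, 20.0, 16.0, 44.0, 0.0 cfs; ΣQ_DR = 461.0 cfs.
V = ΣQ_DR · Δt = 461.0 × 3600 s = 1.660 × 10^6 ft³.
Over A = 0.795 mi², depth = V / A = 0.899 in.

d ≈ 0.899 in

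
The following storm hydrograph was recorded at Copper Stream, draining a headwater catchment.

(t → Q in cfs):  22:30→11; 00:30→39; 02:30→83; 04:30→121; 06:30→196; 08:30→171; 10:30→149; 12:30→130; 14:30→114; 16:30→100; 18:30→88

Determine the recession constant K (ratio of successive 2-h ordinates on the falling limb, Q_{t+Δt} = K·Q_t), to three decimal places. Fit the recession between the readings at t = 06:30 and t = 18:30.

Using the recession-limb readings at t = 06:30 and t = 18:30: Q falls from 196 to 88 cfs over 6 intervals.
K = (Q₂/Q₁)^(1/6) = (88/196)^(1/6) = 0.875.

K ≈ 0.875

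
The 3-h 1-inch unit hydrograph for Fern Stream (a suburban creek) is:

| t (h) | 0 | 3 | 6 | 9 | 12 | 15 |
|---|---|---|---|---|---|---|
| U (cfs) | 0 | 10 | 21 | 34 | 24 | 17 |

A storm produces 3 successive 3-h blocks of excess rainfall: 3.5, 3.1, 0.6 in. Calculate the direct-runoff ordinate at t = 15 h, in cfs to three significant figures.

By discrete convolution, Q_j = Σ (P_i / 1 in) · U_{j−i}.
At t = 15 h (j=5): Q = (3.5/1)·17 + (3.1/1)·24 + (0.6/1)·34 = 154 cfs.

Q ≈ 154 cfs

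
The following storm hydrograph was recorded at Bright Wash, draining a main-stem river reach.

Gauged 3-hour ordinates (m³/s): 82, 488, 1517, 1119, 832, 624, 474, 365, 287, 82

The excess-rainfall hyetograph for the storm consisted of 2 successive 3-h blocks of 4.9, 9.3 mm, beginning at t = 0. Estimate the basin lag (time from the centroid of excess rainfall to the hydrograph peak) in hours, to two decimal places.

Centroid of excess rainfall: t_c = Σ P_i·t̄_i / ΣP_i = 3.4648 h (block centres at 1.5, 4.5 h).
Hydrograph peak occurs at t = 6 h, so basin lag t_L = 6 − 3.4648 = 2.54 h.

t_L ≈ 2.54 h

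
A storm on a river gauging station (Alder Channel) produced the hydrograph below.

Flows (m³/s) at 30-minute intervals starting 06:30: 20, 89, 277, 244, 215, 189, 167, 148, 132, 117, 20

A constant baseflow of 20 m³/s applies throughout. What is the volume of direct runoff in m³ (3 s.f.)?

V ≈ 2.52 × 10^6 m³

Direct-runoff ordinates (Q − Q_b): 0.0, 69.0, 257.0, 224.0, 195.0, 169.0, 147.0, 128.0, 112.0, 97.0, 0.0 m³/s.
ΣQ_DR = 1398 m³/s.
With Δt = 0.5 h = 1800 s, V = ΣQ_DR · Δt = 1398 × 1800 = 2.52 × 10^6 m³.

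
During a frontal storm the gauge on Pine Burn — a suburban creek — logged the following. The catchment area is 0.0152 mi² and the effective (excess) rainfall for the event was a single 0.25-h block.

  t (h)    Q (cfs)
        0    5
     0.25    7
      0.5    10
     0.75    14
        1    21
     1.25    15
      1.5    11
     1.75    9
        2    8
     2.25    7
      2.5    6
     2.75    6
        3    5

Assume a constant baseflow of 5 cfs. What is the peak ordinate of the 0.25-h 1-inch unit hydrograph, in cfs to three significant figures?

U_p ≈ 10.6 cfs

Direct runoff: 0.0, 2.0, 5.0, 9.0, 16.0, 10.0, 6.0, 4.0, 3.0, 2.0, 1.0, 1.0, 0.0 cfs; ΣQ_DR = 59.00 cfs, peak = 16.0 cfs.
Runoff depth d = ΣQ_DR·Δt / A = 59.00 × 900 / (0.0152 mi²) = 1.504 in.
The 1-inch UH is the DRH scaled by (1 in)/d, so U_p = 16.0 × 1/1.504 = 10.6 cfs.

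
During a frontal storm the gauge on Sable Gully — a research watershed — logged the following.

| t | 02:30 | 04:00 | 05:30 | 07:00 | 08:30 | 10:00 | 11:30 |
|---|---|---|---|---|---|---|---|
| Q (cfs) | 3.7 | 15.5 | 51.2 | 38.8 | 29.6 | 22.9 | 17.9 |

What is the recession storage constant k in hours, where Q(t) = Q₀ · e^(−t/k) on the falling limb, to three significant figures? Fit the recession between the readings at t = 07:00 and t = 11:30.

On the falling limb, Q drops from 38.8 to 17.9 cfs between t = 07:00 and t = 11:30 (Δt = 4.5 h).
k = −Δt / ln(Q₂/Q₁) = −4.5 / ln(17.9/38.8) = 5.82 h.

k ≈ 5.82 h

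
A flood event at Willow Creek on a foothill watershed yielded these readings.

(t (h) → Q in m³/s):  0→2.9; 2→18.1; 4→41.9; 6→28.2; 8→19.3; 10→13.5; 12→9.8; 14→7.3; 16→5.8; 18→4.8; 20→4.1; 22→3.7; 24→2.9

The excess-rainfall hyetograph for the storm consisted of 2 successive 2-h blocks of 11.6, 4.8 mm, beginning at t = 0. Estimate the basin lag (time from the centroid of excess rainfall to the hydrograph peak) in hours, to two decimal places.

t_L ≈ 2.41 h

Centroid of excess rainfall: t_c = Σ P_i·t̄_i / ΣP_i = 1.5854 h (block centres at 1, 3 h).
Hydrograph peak occurs at t = 4 h, so basin lag t_L = 4 − 1.5854 = 2.41 h.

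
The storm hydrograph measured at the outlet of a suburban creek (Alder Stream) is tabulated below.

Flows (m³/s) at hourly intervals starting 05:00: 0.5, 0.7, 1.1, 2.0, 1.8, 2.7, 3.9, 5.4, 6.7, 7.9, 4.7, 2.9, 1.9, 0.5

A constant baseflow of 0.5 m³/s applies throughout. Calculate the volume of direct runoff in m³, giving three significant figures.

V ≈ 1.29 × 10^5 m³

Direct-runoff ordinates (Q − Q_b): 0.0, 0.2, 0.6, 1.5, 1.3, 2.2, 3.4, 4.9, 6.2, 7.4, 4.2, 2.4, 1.4, 0.0 m³/s.
ΣQ_DR = 35.70 m³/s.
With Δt = 1 h = 3600 s, V = ΣQ_DR · Δt = 35.70 × 3600 = 1.29 × 10^5 m³.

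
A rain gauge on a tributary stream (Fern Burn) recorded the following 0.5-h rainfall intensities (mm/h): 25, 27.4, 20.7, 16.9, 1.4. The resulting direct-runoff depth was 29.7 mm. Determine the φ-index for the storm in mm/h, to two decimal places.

φ ≈ 7.65 mm/h

Only the 4 blocks with intensity above φ contribute runoff: 25, 27.4, 20.7, 16.9 mm/h.
Σ(I−φ)·Δt = d  ⇒  (25+27.4+20.7+16.9 − 4φ)·0.5 = 29.7
φ = (90.00 − 29.7/0.5) / 4 = 7.65 mm/h.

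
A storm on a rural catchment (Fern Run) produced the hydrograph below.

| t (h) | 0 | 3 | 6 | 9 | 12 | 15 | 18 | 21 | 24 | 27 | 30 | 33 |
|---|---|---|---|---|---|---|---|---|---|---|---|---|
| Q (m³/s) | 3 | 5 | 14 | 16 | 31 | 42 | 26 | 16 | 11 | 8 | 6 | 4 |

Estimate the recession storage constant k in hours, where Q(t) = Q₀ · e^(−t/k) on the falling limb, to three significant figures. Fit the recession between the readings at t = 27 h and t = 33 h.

k ≈ 8.66 h

On the falling limb, Q drops from 8 to 4 m³/s between t = 27 h and t = 33 h (Δt = 6 h).
k = −Δt / ln(Q₂/Q₁) = −6 / ln(4/8) = 8.66 h.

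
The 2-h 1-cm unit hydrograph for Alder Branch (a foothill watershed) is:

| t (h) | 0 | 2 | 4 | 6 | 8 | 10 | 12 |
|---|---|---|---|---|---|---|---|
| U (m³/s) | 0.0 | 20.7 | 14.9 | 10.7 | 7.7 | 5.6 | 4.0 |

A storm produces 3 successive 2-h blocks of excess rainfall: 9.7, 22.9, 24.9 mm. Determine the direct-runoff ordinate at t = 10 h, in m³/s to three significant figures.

By discrete convolution, Q_j = Σ (P_i / 10 mm) · U_{j−i}.
At t = 10 h (j=5): Q = (9.7/10)·5.6 + (22.9/10)·7.7 + (24.9/10)·10.7 = 49.7 m³/s.

Q ≈ 49.7 m³/s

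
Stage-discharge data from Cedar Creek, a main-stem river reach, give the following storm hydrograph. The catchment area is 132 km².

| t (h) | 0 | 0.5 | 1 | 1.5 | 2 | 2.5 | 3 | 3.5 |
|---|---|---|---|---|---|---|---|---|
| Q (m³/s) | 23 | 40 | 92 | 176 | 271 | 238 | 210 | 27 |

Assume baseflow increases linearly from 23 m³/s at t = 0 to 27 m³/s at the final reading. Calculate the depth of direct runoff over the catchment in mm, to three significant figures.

Direct runoff: 0.00, 16.43, 67.86, 151.29, 245.71, 212.14, 183.57, 0.00 m³/s; ΣQ_DR = 877.0 m³/s.
V = ΣQ_DR · Δt = 877.0 × 1800 s = 1.579 × 10^6 m³.
Over A = 132 km², depth = V / A = 12.0 mm.

d ≈ 12.0 mm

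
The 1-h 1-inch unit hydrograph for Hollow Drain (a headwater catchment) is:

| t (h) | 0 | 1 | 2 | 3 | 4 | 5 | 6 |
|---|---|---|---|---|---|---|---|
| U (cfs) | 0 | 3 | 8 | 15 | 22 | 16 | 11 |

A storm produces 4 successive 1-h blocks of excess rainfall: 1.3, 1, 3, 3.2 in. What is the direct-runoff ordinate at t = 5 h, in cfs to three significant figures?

Q ≈ 113 cfs

By discrete convolution, Q_j = Σ (P_i / 1 in) · U_{j−i}.
At t = 5 h (j=5): Q = (1.3/1)·16 + (1/1)·22 + (3/1)·15 + (3.2/1)·8 = 113 cfs.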